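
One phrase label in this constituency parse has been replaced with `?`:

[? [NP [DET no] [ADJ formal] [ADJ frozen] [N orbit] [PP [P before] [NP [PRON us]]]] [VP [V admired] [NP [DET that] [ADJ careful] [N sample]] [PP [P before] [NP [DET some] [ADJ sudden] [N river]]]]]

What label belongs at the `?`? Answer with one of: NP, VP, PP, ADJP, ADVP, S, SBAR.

S

Looking at what the `?` directly dominates — NP, VP — this is a clause (S).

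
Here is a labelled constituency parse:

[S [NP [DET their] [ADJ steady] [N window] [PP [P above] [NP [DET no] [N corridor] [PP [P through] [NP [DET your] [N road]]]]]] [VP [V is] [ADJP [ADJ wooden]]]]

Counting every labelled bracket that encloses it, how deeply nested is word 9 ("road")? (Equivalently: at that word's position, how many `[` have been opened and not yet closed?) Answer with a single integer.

7

Path from the root down to the word: S → NP → PP → NP → PP → NP → N. That is 7 enclosing brackets.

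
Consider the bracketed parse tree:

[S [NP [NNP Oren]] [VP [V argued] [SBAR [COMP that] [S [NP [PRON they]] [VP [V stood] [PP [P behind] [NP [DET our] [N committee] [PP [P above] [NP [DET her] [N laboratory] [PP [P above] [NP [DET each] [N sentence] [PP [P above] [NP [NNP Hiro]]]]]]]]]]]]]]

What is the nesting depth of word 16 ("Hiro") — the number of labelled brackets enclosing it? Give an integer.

14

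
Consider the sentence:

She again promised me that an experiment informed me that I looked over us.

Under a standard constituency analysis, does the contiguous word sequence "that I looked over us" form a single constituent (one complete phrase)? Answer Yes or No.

These words form the whole subordinate clause headed by "that", so yes — one constituent.

Yes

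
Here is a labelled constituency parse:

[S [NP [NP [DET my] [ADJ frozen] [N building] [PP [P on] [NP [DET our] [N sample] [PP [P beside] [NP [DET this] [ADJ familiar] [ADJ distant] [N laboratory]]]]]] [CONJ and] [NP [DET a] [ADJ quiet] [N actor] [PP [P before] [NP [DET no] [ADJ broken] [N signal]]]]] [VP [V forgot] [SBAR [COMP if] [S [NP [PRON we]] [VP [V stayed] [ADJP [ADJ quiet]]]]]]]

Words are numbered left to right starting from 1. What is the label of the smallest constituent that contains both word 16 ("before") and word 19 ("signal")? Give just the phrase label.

Both words fall inside [PP before no broken signal] (words 16–19), and no smaller constituent contains them both. Label: PP.

PP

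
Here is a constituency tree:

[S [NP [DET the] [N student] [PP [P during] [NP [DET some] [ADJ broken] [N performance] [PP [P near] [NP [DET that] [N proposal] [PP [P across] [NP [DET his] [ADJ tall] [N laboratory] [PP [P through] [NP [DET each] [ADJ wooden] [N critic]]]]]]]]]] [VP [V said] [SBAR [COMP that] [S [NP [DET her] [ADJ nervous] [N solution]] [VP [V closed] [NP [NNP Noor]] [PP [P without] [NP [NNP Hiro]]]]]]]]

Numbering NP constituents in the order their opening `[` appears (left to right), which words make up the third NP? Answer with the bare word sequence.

that proposal across his tall laboratory through each wooden critic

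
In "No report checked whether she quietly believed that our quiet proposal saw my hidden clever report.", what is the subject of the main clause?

"no report" is the NP that combines with the VP headed by "checked" to form the main clause — the subject.

no report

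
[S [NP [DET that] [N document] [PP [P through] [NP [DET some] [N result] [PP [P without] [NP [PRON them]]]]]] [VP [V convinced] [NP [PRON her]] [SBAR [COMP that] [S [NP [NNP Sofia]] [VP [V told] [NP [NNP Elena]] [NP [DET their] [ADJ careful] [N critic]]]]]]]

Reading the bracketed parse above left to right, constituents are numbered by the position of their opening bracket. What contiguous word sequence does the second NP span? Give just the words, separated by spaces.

some result without them

The NP opening brackets appear, in order, over: "that document through some result without them"; "some result without them"; "them"; "her"; "Sofia"; "Elena"; "their careful critic". The second one spans "some result without them".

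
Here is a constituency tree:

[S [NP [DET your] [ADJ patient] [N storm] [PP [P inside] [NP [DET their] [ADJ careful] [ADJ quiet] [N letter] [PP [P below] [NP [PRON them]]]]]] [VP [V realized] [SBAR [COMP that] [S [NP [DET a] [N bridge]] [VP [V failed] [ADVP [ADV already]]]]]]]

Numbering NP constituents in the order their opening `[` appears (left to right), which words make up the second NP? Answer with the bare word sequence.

their careful quiet letter below them

Opening `[NP` markers occur at word positions 1, 5, 10, 13; the second of these opens the constituent [NP their careful quiet letter below them].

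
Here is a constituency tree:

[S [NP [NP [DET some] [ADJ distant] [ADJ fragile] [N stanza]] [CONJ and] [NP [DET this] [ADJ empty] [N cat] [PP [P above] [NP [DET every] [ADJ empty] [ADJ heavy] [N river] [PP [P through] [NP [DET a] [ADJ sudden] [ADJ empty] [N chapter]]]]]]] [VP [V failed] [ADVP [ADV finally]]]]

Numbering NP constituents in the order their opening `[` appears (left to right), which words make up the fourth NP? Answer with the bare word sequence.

every empty heavy river through a sudden empty chapter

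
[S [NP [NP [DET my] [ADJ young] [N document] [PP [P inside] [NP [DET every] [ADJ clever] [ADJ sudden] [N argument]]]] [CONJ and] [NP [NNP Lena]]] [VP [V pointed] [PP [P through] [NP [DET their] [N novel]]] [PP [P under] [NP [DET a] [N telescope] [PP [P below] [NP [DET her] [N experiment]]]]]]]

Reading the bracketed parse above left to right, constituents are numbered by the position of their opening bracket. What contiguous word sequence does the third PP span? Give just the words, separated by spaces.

under a telescope below her experiment

The PP opening brackets appear, in order, over: "inside every clever sudden argument"; "through their novel"; "under a telescope below her experiment"; "below her experiment". The third one spans "under a telescope below her experiment".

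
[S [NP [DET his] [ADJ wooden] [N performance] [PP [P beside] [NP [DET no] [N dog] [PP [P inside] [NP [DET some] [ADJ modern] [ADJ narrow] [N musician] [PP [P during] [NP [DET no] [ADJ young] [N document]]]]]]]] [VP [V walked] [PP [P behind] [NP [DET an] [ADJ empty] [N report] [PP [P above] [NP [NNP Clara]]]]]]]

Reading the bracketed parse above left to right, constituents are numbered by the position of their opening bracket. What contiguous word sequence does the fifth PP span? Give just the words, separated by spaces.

In left-to-right order the PP constituents are "beside no dog inside some modern narrow musician during no young document"; "inside some modern narrow musician during no young document"; "during no young document"; "behind an empty report above Clara"; "above Clara". Number 5 is "above Clara".

above Clara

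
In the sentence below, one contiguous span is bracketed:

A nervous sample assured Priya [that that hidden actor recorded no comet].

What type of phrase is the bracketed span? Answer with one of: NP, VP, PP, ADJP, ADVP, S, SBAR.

SBAR

The span is built around the complementizer "that" — a subordinate clause (SBAR).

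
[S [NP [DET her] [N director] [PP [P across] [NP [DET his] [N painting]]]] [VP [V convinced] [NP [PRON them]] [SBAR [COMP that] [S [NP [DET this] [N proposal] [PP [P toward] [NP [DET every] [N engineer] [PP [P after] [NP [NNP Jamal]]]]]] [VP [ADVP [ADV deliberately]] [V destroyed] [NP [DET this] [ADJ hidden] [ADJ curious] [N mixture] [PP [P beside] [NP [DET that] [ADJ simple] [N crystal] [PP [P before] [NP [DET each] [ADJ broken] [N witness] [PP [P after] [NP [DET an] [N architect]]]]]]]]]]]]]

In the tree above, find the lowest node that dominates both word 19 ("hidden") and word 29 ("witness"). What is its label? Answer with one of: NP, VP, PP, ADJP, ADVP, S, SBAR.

Both words fall inside [NP this hidden curious mixture beside that simple crystal before each broken witness after an architect] (words 18–32), and no smaller constituent contains them both. Label: NP.

NP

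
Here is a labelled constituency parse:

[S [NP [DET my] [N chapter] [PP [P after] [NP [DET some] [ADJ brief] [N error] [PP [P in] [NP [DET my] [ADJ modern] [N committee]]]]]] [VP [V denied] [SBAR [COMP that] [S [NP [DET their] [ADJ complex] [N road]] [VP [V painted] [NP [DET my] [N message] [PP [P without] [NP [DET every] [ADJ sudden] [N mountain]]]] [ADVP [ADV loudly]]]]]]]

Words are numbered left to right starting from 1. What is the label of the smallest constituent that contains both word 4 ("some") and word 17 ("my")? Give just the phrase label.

S

The smallest bracket enclosing both words is [S my chapter after some brief error in my modern committee denied that their complex road painted my message without every sudden mountain loudly], so the label is S.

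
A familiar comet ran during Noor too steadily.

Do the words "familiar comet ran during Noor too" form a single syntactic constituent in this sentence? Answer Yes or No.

No

The smallest constituent containing the whole sequence is the clause [S a familiar comet ran during Noor too steadily], but the sequence is only part of it — it straddles the boundary between noun phrase "a familiar comet" and verb phrase "ran during Noor too steadily".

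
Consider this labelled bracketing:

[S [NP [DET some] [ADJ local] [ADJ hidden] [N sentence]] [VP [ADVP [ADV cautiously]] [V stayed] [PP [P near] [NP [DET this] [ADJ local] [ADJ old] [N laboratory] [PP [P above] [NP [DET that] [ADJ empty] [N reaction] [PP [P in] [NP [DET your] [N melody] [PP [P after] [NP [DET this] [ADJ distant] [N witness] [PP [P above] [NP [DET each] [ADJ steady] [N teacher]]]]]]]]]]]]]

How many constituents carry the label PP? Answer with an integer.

5

Scanning left to right, an opening `[PP` appears at word positions 7, 12, 16, 19, 23 — 5 in total.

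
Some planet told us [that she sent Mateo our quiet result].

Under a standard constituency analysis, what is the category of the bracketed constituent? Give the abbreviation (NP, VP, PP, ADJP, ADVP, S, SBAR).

SBAR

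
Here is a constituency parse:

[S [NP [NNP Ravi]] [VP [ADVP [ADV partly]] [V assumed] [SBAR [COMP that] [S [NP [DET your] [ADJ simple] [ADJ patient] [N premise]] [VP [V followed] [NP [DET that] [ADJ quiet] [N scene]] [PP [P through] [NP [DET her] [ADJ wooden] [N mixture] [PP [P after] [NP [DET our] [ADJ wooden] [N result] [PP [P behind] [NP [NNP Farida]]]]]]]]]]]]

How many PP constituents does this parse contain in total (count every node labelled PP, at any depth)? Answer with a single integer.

Listing each PP by its span: [PP through her wooden mixture after our wooden result behind Farida]; [PP after our wooden result behind Farida]; [PP behind Farida] — that makes 3.

3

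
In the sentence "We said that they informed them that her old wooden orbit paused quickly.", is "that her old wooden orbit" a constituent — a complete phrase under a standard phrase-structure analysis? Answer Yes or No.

No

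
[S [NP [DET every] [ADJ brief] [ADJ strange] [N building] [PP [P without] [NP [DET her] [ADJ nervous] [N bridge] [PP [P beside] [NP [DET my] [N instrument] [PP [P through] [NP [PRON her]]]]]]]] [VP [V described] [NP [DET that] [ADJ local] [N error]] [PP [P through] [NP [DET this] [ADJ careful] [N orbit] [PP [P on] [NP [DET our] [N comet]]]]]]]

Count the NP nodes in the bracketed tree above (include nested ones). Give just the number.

Scanning left to right, an opening `[NP` appears at word positions 1, 6, 10, 13, 15, 19, 23 — 7 in total.

7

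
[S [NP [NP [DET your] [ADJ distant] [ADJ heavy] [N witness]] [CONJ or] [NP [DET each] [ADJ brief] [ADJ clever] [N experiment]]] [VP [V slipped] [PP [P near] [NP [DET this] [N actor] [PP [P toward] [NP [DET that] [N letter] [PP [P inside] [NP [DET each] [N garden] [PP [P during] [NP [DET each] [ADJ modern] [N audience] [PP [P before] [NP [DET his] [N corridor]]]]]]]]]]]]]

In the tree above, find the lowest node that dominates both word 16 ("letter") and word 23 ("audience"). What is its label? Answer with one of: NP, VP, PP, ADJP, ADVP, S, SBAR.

NP

Both words fall inside [NP that letter inside each garden during each modern audience before his corridor] (words 15–26), and no smaller constituent contains them both. Label: NP.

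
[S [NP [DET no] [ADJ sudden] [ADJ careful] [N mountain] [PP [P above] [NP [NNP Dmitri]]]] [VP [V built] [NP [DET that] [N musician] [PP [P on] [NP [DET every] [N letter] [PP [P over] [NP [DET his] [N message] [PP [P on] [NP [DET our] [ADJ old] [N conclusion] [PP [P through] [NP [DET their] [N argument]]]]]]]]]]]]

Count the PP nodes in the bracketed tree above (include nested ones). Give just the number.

The PP constituents are: [PP above Dmitri]; [PP on every letter over his message on our old conclusion through their argument]; [PP over his message on our old conclusion through their argument]; [PP on our old conclusion through their argument]; [PP through their argument]. Total: 5.

5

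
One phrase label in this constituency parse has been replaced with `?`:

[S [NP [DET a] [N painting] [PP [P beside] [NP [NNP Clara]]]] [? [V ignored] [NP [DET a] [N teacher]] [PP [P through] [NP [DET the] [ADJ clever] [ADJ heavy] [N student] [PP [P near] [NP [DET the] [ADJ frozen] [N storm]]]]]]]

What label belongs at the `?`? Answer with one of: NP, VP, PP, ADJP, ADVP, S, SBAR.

A constituent whose immediate children are V 'ignored', NP, PP is a verb phrase: VP.

VP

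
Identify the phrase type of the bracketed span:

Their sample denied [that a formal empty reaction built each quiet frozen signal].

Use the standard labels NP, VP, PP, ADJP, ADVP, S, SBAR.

"that" is the head of the bracketed span, so the span is a subordinate clause: SBAR.

SBAR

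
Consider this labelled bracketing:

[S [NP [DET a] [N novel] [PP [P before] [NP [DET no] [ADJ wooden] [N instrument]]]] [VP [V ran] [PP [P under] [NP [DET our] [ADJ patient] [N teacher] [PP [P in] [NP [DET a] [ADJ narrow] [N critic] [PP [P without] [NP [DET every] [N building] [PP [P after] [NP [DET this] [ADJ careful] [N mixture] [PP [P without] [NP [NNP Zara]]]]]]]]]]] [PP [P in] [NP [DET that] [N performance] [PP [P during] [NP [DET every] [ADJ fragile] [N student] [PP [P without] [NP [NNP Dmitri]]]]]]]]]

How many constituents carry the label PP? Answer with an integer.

9

The PP constituents are: [PP before no wooden instrument]; [PP under our patient teacher in a narrow critic without every building after this careful mixture without Zara]; [PP in a narrow critic without every building after this careful mixture without Zara]; [PP without every building after this careful mixture without Zara]; [PP after this careful mixture without Zara]; [PP without Zara] …. Total: 9.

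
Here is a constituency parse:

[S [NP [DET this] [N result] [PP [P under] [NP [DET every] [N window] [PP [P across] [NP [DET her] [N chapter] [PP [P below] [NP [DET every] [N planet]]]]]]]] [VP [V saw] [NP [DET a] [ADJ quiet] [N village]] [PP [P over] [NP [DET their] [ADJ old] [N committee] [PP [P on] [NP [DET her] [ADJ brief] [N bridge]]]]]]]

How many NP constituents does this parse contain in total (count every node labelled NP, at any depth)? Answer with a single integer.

The NP constituents are: [NP this result under every window across her chapter below every planet]; [NP every window across her chapter below every planet]; [NP her chapter below every planet]; [NP every planet]; [NP a quiet village]; [NP their old committee on her brief bridge] …. Total: 7.

7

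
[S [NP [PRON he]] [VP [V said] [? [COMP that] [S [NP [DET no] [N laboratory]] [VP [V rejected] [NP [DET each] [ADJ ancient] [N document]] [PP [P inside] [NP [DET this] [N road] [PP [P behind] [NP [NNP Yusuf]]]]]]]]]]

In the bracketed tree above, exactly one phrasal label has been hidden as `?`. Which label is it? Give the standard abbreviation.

SBAR

A constituent whose immediate children are COMP 'that', S is a subordinate clause: SBAR.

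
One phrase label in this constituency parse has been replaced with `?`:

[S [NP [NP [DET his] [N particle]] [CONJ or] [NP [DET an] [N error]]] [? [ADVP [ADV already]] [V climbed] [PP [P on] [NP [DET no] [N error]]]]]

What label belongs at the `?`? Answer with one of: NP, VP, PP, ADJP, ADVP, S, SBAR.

Looking at what the `?` directly dominates — ADVP, V 'climbed', PP — this is a verb phrase (VP).

VP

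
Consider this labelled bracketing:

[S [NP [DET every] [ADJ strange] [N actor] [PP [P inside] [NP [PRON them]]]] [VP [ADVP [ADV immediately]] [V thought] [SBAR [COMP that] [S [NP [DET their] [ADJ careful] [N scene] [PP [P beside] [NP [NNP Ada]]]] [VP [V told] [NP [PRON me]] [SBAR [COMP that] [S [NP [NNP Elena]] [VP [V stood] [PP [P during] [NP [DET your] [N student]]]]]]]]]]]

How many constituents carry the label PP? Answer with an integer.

Scanning left to right, an opening `[PP` appears at word positions 4, 12, 19 — 3 in total.

3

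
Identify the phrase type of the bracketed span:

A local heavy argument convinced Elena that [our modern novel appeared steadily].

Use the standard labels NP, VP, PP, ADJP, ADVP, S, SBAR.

The span is built around the head "appeared" — a clause (S).

S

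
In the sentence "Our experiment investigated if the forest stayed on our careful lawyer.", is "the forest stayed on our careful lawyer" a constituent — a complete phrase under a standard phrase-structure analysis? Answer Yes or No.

"the forest stayed on our careful lawyer" is exactly the clause [S the forest stayed on our careful lawyer], a complete constituent.

Yes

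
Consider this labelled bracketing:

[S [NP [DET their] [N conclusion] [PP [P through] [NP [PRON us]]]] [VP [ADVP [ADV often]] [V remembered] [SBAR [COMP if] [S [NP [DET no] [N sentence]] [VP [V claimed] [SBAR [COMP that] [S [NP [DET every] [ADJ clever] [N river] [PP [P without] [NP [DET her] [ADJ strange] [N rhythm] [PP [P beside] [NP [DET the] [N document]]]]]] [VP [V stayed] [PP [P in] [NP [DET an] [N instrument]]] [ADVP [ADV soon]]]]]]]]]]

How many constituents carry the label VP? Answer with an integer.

The VP constituents are: [VP often remembered if no sentence claimed that every clever river without her strange rhythm beside the document stayed in an instrument soon]; [VP claimed that every clever river without her strange rhythm beside the document stayed in an instrument soon]; [VP stayed in an instrument soon]. Total: 3.

3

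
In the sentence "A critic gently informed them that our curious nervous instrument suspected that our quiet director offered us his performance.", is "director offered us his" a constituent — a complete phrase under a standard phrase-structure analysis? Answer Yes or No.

No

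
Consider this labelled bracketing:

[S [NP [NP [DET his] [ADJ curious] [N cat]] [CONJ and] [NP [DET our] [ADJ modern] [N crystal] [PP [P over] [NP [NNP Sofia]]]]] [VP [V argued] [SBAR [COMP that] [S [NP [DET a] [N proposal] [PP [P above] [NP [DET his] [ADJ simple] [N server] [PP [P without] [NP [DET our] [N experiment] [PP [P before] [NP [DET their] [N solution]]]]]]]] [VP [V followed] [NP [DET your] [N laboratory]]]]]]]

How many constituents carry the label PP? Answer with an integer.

4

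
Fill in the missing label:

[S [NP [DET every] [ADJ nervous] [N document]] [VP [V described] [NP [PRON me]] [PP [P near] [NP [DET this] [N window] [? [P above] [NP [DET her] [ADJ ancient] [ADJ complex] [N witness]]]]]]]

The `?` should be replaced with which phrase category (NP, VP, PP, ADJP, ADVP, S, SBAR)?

PP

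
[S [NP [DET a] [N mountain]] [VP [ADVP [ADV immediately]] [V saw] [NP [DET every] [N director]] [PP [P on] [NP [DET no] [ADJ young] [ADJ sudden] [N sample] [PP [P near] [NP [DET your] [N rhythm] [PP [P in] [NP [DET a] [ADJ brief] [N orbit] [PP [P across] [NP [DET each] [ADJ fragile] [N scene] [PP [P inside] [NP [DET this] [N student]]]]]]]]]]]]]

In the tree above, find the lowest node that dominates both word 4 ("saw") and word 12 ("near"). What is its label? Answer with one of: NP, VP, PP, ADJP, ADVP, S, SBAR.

VP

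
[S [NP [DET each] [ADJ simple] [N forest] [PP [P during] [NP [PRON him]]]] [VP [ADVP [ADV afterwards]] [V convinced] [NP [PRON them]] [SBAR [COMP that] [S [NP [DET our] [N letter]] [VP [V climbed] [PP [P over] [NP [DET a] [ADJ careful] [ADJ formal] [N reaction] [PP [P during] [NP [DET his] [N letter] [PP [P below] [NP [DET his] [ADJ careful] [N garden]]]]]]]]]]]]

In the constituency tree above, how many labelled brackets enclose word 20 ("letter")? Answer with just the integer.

10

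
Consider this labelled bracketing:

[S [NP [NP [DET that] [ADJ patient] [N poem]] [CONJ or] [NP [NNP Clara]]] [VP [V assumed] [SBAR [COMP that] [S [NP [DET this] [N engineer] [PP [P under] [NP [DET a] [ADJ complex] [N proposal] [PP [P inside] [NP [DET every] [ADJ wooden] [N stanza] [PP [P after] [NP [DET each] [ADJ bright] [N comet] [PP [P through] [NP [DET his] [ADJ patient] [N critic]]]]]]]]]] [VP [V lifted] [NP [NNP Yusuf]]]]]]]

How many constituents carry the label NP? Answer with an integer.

Scanning left to right, an opening `[NP` appears at word positions 1, 1, 5, 8, 11, 15, 19, 23, 27 — 9 in total.

9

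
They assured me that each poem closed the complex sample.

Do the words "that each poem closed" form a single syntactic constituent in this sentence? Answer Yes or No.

No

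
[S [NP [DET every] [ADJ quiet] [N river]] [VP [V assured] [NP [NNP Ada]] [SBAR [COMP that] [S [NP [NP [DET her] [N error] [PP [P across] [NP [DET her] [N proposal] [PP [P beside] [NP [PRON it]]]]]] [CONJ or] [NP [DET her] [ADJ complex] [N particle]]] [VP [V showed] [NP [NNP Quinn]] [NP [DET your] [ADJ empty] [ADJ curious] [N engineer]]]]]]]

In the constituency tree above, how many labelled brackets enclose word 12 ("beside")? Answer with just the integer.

Counting open brackets not yet closed at "beside": [S [VP [SBAR [S [NP [NP [PP [NP [PP [P = 10.

10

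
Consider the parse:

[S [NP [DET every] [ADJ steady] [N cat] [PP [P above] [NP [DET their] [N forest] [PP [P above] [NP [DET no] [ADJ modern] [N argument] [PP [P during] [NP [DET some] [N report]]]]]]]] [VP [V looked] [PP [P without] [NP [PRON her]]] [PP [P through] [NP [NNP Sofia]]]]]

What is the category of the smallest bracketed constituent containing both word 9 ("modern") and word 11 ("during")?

Both words fall inside [NP no modern argument during some report] (words 8–13), and no smaller constituent contains them both. Label: NP.

NP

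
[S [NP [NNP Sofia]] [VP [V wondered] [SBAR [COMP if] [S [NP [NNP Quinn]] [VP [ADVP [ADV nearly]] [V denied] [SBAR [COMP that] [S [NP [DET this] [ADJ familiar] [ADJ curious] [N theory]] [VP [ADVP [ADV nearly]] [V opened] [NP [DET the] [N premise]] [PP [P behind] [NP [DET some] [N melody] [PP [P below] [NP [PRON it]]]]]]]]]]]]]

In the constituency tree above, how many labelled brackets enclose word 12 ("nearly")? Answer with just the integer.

10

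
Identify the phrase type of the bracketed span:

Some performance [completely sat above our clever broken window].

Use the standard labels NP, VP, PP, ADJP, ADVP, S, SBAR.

VP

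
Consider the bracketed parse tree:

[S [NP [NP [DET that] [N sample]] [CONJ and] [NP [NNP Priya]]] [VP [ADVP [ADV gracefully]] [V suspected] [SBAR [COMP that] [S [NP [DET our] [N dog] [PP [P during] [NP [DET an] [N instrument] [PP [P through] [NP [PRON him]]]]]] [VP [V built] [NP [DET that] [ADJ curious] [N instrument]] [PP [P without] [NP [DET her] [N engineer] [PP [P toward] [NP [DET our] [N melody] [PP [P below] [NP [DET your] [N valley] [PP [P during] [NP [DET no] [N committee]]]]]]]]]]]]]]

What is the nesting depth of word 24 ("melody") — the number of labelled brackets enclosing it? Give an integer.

10

The word sits inside N, which is inside NP, inside PP, inside NP, inside PP, inside VP, inside S, inside SBAR, inside VP, inside S — 10 brackets in all.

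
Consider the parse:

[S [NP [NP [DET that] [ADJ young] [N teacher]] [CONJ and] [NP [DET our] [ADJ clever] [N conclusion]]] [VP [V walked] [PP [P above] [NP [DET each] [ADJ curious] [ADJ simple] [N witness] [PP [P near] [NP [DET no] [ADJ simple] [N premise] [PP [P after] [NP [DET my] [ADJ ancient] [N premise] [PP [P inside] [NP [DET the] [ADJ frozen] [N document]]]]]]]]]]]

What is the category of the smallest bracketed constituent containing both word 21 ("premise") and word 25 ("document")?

NP

Word 21 lies under S → VP → PP → NP → PP → NP → PP → NP → N; word 25 lies under S → VP → PP → NP → PP → NP → PP → NP → PP → NP → N. The lowest shared node is the NP.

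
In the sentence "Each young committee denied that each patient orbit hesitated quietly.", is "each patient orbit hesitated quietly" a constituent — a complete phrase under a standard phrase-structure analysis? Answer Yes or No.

"each patient orbit hesitated quietly" is exactly the clause [S each patient orbit hesitated quietly], a complete constituent.

Yes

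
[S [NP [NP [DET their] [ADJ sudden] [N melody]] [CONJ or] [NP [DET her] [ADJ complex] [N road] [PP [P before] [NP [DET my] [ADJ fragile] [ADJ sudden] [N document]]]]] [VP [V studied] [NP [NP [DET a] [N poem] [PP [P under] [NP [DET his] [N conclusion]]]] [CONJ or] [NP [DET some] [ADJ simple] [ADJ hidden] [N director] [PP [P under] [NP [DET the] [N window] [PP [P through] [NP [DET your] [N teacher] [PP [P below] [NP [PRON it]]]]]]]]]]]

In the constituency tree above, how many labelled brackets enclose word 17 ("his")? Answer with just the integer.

The word sits inside DET, which is inside NP, inside PP, inside NP, inside NP, inside VP, inside S — 7 brackets in all.

7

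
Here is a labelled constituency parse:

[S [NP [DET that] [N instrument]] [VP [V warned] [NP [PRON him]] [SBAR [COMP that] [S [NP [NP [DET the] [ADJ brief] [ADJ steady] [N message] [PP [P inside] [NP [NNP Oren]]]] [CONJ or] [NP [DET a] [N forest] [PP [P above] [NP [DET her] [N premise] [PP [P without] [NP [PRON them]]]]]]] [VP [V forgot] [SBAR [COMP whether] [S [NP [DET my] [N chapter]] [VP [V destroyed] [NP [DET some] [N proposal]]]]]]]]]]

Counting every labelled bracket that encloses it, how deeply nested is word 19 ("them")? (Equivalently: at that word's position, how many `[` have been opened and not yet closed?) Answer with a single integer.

Path from the root down to the word: S → VP → SBAR → S → NP → NP → PP → NP → PP → NP → PRON. That is 11 enclosing brackets.

11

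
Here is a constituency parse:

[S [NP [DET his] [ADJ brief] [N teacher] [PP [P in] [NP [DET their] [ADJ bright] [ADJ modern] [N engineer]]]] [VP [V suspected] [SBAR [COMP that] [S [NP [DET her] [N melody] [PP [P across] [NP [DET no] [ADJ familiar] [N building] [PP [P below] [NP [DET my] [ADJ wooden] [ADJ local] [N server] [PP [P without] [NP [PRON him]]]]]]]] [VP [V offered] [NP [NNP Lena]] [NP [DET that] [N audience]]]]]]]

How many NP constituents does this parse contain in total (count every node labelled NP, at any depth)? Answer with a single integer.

Listing each NP by its span: [NP his brief teacher in their bright modern engineer]; [NP their bright modern engineer]; [NP her melody across no familiar building below my wooden local server without him]; [NP no familiar building below my wooden local server without him]; [NP my wooden local server without him]; [NP him] … — that makes 8.

8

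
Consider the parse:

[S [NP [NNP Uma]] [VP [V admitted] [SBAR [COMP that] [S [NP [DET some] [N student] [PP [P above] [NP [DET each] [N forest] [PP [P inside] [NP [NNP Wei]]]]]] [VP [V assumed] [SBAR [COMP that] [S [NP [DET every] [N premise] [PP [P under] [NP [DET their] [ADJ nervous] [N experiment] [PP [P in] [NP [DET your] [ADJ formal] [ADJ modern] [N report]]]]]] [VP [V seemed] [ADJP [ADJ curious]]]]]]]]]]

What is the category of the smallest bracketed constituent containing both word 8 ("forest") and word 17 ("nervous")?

Word 8 lies under S → VP → SBAR → S → NP → PP → NP → N; word 17 lies under S → VP → SBAR → S → VP → SBAR → S → NP → PP → NP → ADJ. The lowest shared node is the S.

S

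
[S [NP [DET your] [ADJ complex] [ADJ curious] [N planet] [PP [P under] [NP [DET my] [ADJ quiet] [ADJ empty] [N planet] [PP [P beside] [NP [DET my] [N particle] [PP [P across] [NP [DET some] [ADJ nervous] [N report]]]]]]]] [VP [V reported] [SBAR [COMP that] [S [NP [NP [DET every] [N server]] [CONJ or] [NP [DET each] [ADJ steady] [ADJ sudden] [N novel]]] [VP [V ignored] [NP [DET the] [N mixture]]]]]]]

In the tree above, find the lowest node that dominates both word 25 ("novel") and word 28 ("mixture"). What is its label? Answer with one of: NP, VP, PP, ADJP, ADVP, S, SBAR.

S

Word 25 lies under S → VP → SBAR → S → NP → NP → N; word 28 lies under S → VP → SBAR → S → VP → NP → N. The lowest shared node is the S.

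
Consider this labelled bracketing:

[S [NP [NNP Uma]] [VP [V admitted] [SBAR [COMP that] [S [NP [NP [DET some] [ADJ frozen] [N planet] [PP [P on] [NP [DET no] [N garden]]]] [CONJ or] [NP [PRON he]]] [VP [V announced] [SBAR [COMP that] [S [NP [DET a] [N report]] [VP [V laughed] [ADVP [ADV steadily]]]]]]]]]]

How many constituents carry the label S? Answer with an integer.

Scanning left to right, an opening `[S` appears at word positions 1, 4, 14 — 3 in total.

3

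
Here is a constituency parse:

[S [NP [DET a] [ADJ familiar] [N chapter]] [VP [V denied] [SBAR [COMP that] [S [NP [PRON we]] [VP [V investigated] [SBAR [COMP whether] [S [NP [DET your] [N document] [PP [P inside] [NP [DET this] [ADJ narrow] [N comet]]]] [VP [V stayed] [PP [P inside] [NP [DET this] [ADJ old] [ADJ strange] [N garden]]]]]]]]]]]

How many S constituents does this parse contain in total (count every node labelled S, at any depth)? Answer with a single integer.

Listing each S by its span: [S a familiar chapter denied that we investigated whether your document inside this narrow comet stayed inside this old strange garden]; [S we investigated whether your document inside this narrow comet stayed inside this old strange garden]; [S your document inside this narrow comet stayed inside this old strange garden] — that makes 3.

3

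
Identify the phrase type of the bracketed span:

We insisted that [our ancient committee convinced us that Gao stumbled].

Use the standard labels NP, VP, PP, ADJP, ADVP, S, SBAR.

S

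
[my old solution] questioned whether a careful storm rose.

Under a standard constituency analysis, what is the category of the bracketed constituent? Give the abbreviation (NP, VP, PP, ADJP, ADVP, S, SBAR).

"solution" is the head of the bracketed span, so the span is a noun phrase: NP.

NP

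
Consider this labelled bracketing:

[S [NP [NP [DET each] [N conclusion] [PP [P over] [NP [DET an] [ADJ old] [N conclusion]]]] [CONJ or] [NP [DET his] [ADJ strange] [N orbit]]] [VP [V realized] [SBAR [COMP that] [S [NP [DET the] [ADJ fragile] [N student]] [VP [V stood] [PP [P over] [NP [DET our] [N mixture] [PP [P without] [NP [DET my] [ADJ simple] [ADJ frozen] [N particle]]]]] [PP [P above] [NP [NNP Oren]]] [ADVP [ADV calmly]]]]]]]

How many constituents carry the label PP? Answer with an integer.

4

The PP constituents are: [PP over an old conclusion]; [PP over our mixture without my simple frozen particle]; [PP without my simple frozen particle]; [PP above Oren]. Total: 4.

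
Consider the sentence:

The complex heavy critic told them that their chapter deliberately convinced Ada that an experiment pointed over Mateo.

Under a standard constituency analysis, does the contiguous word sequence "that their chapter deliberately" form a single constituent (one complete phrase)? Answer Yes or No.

No

The sequence begins inside the complementizer "that" and ends inside the clause "their chapter deliberately convinced Ada that an experiment pointed over Mateo"; it crosses a phrase boundary, so no single node in the tree spans exactly those words.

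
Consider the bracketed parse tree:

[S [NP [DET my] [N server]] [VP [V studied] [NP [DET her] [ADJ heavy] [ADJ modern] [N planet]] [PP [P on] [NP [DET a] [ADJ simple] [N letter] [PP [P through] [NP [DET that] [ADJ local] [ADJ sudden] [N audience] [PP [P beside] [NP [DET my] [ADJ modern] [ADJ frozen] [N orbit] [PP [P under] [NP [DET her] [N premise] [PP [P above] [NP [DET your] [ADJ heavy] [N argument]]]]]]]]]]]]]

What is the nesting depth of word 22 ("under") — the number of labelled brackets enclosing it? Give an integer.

Path from the root down to the word: S → VP → PP → NP → PP → NP → PP → NP → PP → P. That is 10 enclosing brackets.

10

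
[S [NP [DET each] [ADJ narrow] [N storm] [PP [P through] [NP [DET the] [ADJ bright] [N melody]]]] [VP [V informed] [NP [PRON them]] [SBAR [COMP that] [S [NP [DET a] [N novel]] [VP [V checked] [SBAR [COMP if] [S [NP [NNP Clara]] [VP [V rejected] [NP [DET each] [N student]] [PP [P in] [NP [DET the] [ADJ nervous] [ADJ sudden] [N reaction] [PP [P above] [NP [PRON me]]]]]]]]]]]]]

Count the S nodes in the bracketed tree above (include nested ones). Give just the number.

3

Scanning left to right, an opening `[S` appears at word positions 1, 11, 15 — 3 in total.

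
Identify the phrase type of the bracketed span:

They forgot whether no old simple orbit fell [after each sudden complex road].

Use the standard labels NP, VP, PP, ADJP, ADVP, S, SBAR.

PP

"after" is the head of the bracketed span, so the span is a prepositional phrase: PP.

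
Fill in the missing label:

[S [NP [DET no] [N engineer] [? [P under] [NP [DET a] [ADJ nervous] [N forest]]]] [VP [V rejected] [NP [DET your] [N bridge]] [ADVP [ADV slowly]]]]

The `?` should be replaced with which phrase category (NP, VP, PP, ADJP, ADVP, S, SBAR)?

PP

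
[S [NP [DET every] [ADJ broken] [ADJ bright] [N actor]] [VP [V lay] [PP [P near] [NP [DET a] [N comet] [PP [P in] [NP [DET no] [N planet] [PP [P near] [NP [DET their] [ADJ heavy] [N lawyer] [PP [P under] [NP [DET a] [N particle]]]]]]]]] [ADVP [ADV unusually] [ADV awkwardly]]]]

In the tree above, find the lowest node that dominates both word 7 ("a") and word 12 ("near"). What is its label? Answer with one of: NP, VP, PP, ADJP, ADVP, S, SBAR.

NP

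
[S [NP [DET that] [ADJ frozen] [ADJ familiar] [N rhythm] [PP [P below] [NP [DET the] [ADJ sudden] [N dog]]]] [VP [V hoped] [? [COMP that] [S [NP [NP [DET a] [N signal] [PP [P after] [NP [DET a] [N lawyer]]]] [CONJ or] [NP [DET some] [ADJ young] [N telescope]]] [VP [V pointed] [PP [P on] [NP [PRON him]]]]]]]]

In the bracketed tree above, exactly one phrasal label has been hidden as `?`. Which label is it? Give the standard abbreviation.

Looking at what the `?` directly dominates — COMP 'that', S — this is a subordinate clause (SBAR).

SBAR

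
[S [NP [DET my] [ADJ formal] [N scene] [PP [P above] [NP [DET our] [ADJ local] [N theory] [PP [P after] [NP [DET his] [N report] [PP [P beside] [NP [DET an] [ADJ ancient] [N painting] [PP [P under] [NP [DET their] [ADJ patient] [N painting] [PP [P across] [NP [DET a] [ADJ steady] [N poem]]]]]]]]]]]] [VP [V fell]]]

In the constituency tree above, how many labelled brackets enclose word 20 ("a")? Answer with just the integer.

Counting open brackets not yet closed at "a": [S [NP [PP [NP [PP [NP [PP [NP [PP [NP [PP [NP [DET = 13.

13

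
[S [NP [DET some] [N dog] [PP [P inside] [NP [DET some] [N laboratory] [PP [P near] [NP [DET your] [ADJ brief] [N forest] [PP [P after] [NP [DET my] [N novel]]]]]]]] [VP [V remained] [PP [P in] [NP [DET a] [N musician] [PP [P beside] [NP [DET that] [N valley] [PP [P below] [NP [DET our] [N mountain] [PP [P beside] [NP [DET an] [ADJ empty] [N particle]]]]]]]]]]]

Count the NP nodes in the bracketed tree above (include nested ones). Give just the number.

8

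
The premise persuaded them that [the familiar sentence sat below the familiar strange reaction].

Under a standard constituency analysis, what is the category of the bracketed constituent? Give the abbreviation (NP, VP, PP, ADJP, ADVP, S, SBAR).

S

The bracketed span "the familiar sentence sat below the familiar strange reaction" is headed by "sat", making it a clause (S).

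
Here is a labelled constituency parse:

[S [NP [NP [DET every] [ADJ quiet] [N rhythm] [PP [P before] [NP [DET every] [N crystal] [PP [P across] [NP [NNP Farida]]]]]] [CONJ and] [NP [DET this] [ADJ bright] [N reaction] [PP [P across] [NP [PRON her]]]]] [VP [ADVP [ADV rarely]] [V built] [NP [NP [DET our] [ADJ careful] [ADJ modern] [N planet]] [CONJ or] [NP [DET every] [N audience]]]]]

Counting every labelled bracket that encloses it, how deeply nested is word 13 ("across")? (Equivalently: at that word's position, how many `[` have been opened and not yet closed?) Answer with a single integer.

5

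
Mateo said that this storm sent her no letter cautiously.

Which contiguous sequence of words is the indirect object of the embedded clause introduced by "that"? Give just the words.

The verb of the embedded clause introduced by "that" is "sent"; its indirect object is the NP "her".

her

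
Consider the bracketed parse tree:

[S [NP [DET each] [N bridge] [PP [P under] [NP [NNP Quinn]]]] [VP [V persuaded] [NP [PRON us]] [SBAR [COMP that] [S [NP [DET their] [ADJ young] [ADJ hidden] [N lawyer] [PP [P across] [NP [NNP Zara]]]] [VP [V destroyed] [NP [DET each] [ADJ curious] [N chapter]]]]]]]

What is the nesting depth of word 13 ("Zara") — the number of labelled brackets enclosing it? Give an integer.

8

Path from the root down to the word: S → VP → SBAR → S → NP → PP → NP → NNP. That is 8 enclosing brackets.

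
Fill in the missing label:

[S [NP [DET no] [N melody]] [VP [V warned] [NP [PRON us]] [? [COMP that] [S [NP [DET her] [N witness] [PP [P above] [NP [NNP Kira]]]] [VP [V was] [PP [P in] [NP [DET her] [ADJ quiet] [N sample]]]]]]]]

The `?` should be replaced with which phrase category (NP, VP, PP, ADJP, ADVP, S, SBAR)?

SBAR

A constituent whose immediate children are COMP 'that', S is a subordinate clause: SBAR.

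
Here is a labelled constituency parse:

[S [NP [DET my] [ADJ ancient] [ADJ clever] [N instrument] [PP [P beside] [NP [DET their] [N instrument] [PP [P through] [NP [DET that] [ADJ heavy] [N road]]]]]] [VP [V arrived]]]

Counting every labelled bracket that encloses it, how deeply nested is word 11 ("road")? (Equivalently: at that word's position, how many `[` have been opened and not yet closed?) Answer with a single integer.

Path from the root down to the word: S → NP → PP → NP → PP → NP → N. That is 7 enclosing brackets.

7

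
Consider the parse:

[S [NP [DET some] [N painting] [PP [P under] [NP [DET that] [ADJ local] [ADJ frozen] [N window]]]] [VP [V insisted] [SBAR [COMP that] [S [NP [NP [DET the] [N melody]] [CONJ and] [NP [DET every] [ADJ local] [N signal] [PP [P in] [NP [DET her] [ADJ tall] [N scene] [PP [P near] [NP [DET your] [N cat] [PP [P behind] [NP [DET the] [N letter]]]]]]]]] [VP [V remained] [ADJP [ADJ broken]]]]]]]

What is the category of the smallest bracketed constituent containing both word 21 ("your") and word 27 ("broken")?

S

Both words fall inside [S the melody and every local signal in her tall scene near your cat behind the letter remained broken] (words 10–27), and no smaller constituent contains them both. Label: S.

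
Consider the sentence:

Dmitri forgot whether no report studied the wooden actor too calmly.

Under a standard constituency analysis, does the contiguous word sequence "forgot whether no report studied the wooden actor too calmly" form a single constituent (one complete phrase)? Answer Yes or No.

Yes

The sequence corresponds to a single VP node — the verb phrase "forgot whether no report studied the wooden actor too calmly".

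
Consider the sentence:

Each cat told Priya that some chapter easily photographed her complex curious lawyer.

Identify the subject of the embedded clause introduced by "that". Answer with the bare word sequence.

some chapter

The subject of the embedded clause introduced by "that" is the NP immediately before the verb "photographed": "some chapter".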